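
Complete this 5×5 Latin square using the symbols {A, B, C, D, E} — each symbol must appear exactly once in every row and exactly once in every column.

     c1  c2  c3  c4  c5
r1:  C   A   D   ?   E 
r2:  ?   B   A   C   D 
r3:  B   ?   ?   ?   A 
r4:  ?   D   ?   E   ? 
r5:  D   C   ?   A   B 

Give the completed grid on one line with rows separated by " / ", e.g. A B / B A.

(r1,c4) = B
(r2,c1) = E
(r3,c2) = E
(r3,c3) = C
(r3,c4) = D
(r4,c1) = A
(r4,c3) = B
(r4,c5) = C
(r5,c3) = E

C A D B E / E B A C D / B E C D A / A D B E C / D C E A B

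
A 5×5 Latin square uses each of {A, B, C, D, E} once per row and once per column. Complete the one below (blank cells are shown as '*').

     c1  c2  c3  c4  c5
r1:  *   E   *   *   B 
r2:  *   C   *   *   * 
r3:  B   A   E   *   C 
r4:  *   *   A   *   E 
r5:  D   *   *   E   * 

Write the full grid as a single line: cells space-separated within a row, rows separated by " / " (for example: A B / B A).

A E D C B / E C B A D / B A E D C / C D A B E / D B C E A

Cell (r3,c4): row 3 has {A,B,C,E}; column 4 has {E} → D.
Cell (r4,c1): row 4 has {A,E}; column 1 has {B,D} → C.
Cell (r4,c4): row 4 has {A,C,E}; column 4 has {D,E} → B.
Cell (r5,c2): row 5 has {D,E}; column 2 has {A,C,E} → B.
Cell (r5,c3): row 5 has {B,D,E}; column 3 has {A,E} → C.
Cell (r5,c5): row 5 has {B,C,D,E}; column 5 has {B,C,E} → A.
Cell (r1,c1): row 1 has {B,E}; column 1 has {B,C,D} → A.
Cell (r1,c3): row 1 has {A,B,E}; column 3 has {A,C,E} → D.
Cell (r1,c4): row 1 has {A,B,D,E}; column 4 has {B,D,E} → C.
Cell (r2,c1): row 2 has {C}; column 1 has {A,B,C,D} → E.
Cell (r2,c3): row 2 has {C,E}; column 3 has {A,C,D,E} → B.
Cell (r2,c4): row 2 has {B,C,E}; column 4 has {B,C,D,E} → A.
Cell (r2,c5): row 2 has {A,B,C,E}; column 5 has {A,B,C,E} → D.
Cell (r4,c2): row 4 has {A,B,C,E}; column 2 has {A,B,C,E} → D.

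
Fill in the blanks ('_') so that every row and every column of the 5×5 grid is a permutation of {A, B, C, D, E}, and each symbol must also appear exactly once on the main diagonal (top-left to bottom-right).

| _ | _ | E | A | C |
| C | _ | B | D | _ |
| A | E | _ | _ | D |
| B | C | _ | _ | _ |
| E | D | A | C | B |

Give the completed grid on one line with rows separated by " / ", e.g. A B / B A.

D B E A C / C A B D E / A E C B D / B C D E A / E D A C B

Cell (r1,c1): row 1 has {A,C,E}; column 1 has {A,B,C,E}; the diagonal has {B} → D.
Cell (r1,c2): row 1 has {A,C,D,E}; column 2 has {C,D,E} → B.
Cell (r2,c2): row 2 has {B,C,D}; column 2 has {B,C,D,E}; the diagonal has {B,D} → A.
Cell (r2,c5): row 2 has {A,B,C,D}; column 5 has {B,C,D} → E.
Cell (r3,c3): row 3 has {A,D,E}; column 3 has {A,B,E}; the diagonal has {A,B,D} → C.
Cell (r3,c4): row 3 has {A,C,D,E}; column 4 has {A,C,D} → B.
Cell (r4,c3): row 4 has {B,C}; column 3 has {A,B,C,E} → D.
Cell (r4,c4): row 4 has {B,C,D}; column 4 has {A,B,C,D}; the diagonal has {A,B,C,D} → E.
Cell (r4,c5): row 4 has {B,C,D,E}; column 5 has {B,C,D,E} → A.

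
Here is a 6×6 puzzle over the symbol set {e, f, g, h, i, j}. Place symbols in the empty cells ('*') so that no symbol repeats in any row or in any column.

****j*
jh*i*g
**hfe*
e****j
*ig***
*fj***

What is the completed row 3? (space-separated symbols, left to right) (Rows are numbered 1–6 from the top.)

(r2,c5) = f
(r3,c6) = i
(r4,c2) = g
(r4,c4) = h
(r4,c5) = i
(r5,c5) = h
(r6,c5) = g
(r1,c2) = e
(r1,c4) = g
(r2,c3) = e
(r3,c1) = g
(r3,c2) = j

g j h f e i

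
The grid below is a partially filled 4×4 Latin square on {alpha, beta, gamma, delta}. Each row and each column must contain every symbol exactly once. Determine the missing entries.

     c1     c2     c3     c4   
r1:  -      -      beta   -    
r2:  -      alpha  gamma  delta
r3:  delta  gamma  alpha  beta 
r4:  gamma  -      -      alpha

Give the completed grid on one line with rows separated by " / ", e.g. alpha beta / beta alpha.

alpha delta beta gamma / beta alpha gamma delta / delta gamma alpha beta / gamma beta delta alpha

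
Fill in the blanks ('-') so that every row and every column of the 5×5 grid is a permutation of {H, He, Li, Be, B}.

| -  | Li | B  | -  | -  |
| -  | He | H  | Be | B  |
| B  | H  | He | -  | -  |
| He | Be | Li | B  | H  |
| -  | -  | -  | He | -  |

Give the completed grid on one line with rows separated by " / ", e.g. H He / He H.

row 1 has {Li,B}; column 4 has {He,Be,B} — only H is left for (r1,c4).
row 2 has {H,He,Be,B}; column 1 has {He,B} — only Li is left for (r2,c1).
row 3 has {H,He,B}; column 4 has {H,He,Be,B} — only Li is left for (r3,c4).
row 3 has {H,He,Li,B}; column 5 has {H,B} — only Be is left for (r3,c5).
row 5 has {He}; column 2 has {H,He,Li,Be} — only B is left for (r5,c2).
row 5 has {He,B}; column 3 has {H,He,Li,B} — only Be is left for (r5,c3).
row 5 has {He,Be,B}; column 5 has {H,Be,B} — only Li is left for (r5,c5).
row 1 has {H,Li,B}; column 1 has {He,Li,B} — only Be is left for (r1,c1).
row 1 has {H,Li,Be,B}; column 5 has {H,Li,Be,B} — only He is left for (r1,c5).
row 5 has {He,Li,Be,B}; column 1 has {He,Li,Be,B} — only H is left for (r5,c1).

Be Li B H He / Li He H Be B / B H He Li Be / He Be Li B H / H B Be He Li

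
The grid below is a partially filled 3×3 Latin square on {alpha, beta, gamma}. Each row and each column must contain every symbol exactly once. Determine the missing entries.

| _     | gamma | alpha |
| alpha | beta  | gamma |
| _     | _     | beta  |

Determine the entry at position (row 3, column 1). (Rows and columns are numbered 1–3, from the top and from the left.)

gamma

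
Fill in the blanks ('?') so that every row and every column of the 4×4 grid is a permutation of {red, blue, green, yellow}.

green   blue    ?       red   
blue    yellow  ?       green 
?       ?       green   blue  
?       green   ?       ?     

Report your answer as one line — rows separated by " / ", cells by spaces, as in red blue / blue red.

green blue yellow red / blue yellow red green / yellow red green blue / red green blue yellow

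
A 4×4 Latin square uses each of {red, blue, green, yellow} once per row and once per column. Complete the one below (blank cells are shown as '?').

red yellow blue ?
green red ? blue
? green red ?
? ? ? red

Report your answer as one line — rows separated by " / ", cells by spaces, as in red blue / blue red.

red yellow blue green / green red yellow blue / blue green red yellow / yellow blue green red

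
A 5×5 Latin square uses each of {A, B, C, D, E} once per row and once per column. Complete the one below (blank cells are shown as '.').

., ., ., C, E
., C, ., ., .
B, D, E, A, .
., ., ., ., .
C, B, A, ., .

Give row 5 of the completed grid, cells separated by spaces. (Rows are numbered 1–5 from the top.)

(r1,c2) = A
(r3,c5) = C
(r4,c2) = E
(r5,c5) = D
(r1,c1) = D
(r1,c3) = B
(r2,c3) = D
(r4,c1) = A
(r4,c3) = C
(r4,c5) = B
(r5,c4) = E

C B A E D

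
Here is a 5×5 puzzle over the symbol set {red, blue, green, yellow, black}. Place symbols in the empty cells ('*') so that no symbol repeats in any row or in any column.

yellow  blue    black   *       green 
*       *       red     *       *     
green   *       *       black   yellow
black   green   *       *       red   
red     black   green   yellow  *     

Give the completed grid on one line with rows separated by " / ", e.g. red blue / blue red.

yellow blue black red green / blue yellow red green black / green red blue black yellow / black green yellow blue red / red black green yellow blue

(r1,c4) = red
(r2,c1) = blue
(r2,c2) = yellow
(r2,c4) = green
(r2,c5) = black
(r3,c2) = red
(r3,c3) = blue
(r4,c3) = yellow
(r4,c4) = blue
(r5,c5) = blue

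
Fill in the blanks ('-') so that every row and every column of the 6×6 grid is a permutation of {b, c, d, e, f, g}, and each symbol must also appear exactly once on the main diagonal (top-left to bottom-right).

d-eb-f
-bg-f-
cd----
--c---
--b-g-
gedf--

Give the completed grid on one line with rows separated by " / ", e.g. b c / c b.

d g e b c f / e b g c f d / c d f g e b / b f c e d g / f c b d g e / g e d f b c

At row 1, column 5: row 1 has {b,d,e,f}; column 5 has {f,g}; that leaves c.
At row 2, column 1: row 2 has {b,f,g}; column 1 has {c,d,g}; that leaves e.
At row 3, column 3: row 3 has {c,d}; column 3 has {b,c,d,e,g}; the diagonal has {b,d,g}; that leaves f.
At row 4, column 4: row 4 has {c}; column 4 has {b,f}; the diagonal has {b,d,f,g}; that leaves e.
At row 5, column 1: row 5 has {b,g}; column 1 has {c,d,e,g}; that leaves f.
At row 5, column 2: row 5 has {b,f,g}; column 2 has {b,d,e}; that leaves c.
At row 5, column 4: row 5 has {b,c,f,g}; column 4 has {b,e,f}; that leaves d.
At row 5, column 6: row 5 has {b,c,d,f,g}; column 6 has {f}; that leaves e.
At row 6, column 5: row 6 has {d,e,f,g}; column 5 has {c,f,g}; that leaves b.
At row 6, column 6: row 6 has {b,d,e,f,g}; column 6 has {e,f}; the diagonal has {b,d,e,f,g}; that leaves c.
At row 1, column 2: row 1 has {b,c,d,e,f}; column 2 has {b,c,d,e}; that leaves g.
At row 2, column 4: row 2 has {b,e,f,g}; column 4 has {b,d,e,f}; that leaves c.
At row 2, column 6: row 2 has {b,c,e,f,g}; column 6 has {c,e,f}; that leaves d.
At row 3, column 4: row 3 has {c,d,f}; column 4 has {b,c,d,e,f}; that leaves g.
At row 3, column 5: row 3 has {c,d,f,g}; column 5 has {b,c,f,g}; that leaves e.
At row 3, column 6: row 3 has {c,d,e,f,g}; column 6 has {c,d,e,f}; that leaves b.
At row 4, column 1: row 4 has {c,e}; column 1 has {c,d,e,f,g}; that leaves b.
At row 4, column 2: row 4 has {b,c,e}; column 2 has {b,c,d,e,g}; that leaves f.
At row 4, column 5: row 4 has {b,c,e,f}; column 5 has {b,c,e,f,g}; that leaves d.
At row 4, column 6: row 4 has {b,c,d,e,f}; column 6 has {b,c,d,e,f}; that leaves g.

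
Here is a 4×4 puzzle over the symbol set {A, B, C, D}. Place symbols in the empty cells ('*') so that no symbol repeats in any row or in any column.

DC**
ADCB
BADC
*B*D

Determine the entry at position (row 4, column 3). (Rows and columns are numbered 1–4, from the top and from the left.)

row 1 has {C,D}; column 4 has {B,C,D} — only A is left for (r1,c4).
row 4 has {B,D}; column 1 has {A,B,D} — only C is left for (r4,c1).
row 4 has {B,C,D}; column 3 has {C,D} — only A is left for (r4,c3).

A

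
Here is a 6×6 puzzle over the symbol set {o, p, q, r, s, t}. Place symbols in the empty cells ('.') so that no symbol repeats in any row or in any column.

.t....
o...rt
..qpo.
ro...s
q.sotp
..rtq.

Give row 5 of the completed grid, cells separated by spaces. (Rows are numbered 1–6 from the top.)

(r2,c3) = p
(r3,c6) = r
(r4,c3) = t
(r4,c4) = q
(r4,c5) = p
(r5,c2) = r

q r s o t p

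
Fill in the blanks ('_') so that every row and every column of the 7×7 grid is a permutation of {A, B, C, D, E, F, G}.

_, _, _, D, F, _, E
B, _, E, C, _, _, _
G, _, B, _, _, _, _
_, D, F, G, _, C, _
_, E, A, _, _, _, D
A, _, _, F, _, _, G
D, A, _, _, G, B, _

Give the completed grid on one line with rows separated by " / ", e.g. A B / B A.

C B G D F A E / B G E C D F A / G F B A E D C / E D F G A C B / F E A B C G D / A C D F B E G / D A C E G B F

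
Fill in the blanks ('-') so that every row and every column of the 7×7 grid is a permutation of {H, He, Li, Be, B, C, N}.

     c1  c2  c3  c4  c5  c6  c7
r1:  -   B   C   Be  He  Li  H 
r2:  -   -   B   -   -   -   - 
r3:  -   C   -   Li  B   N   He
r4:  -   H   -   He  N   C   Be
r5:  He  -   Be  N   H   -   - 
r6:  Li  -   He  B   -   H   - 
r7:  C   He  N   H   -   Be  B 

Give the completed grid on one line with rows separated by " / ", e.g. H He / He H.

(r1,c1) = N
(r2,c4) = C
(r2,c6) = He
(r3,c3) = H
(r4,c1) = B
(r4,c3) = Li
(r5,c2) = Li
(r5,c6) = B
(r5,c7) = C
(r6,c7) = N
(r7,c5) = Li
(r2,c5) = Be
(r2,c7) = Li
(r3,c1) = Be
(r6,c2) = Be
(r6,c5) = C
(r2,c1) = H
(r2,c2) = N

N B C Be He Li H / H N B C Be He Li / Be C H Li B N He / B H Li He N C Be / He Li Be N H B C / Li Be He B C H N / C He N H Li Be B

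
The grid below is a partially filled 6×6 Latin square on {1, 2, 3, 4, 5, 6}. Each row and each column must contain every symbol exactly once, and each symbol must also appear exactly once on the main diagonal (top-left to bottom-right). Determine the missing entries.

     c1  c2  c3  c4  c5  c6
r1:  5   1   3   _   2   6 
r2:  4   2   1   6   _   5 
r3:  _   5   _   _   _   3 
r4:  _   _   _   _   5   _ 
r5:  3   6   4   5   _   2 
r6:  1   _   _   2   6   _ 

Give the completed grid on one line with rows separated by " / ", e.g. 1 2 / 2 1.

Cell (r1,c4): row 1 has {1,2,3,5,6}; column 4 has {2,5,6} → 4.
Cell (r2,c5): row 2 has {1,2,4,5,6}; column 5 has {2,5,6} → 3.
Cell (r3,c3): row 3 has {3,5}; column 3 has {1,3,4}; the diagonal has {2,5} → 6.
Cell (r3,c4): row 3 has {3,5,6}; column 4 has {2,4,5,6} → 1.
Cell (r3,c5): row 3 has {1,3,5,6}; column 5 has {2,3,5,6} → 4.
Cell (r4,c3): row 4 has {5}; column 3 has {1,3,4,6} → 2.
Cell (r4,c4): row 4 has {2,5}; column 4 has {1,2,4,5,6}; the diagonal has {2,5,6} → 3.
Cell (r5,c5): row 5 has {2,3,4,5,6}; column 5 has {2,3,4,5,6}; the diagonal has {2,3,5,6} → 1.
Cell (r6,c3): row 6 has {1,2,6}; column 3 has {1,2,3,4,6} → 5.
Cell (r6,c6): row 6 has {1,2,5,6}; column 6 has {2,3,5,6}; the diagonal has {1,2,3,5,6} → 4.
Cell (r3,c1): row 3 has {1,3,4,5,6}; column 1 has {1,3,4,5} → 2.
Cell (r4,c1): row 4 has {2,3,5}; column 1 has {1,2,3,4,5} → 6.
Cell (r4,c2): row 4 has {2,3,5,6}; column 2 has {1,2,5,6} → 4.
Cell (r4,c6): row 4 has {2,3,4,5,6}; column 6 has {2,3,4,5,6} → 1.
Cell (r6,c2): row 6 has {1,2,4,5,6}; column 2 has {1,2,4,5,6} → 3.

5 1 3 4 2 6 / 4 2 1 6 3 5 / 2 5 6 1 4 3 / 6 4 2 3 5 1 / 3 6 4 5 1 2 / 1 3 5 2 6 4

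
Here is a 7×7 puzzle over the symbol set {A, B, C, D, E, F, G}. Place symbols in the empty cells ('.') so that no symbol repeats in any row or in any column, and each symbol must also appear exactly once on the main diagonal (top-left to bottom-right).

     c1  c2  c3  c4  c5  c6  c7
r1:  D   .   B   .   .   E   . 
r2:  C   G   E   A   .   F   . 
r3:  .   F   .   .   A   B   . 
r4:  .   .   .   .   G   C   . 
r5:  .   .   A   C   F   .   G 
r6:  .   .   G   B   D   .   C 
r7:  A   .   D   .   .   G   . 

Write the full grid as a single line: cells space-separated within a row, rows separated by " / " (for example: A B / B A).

At row 1, column 5: row 1 has {B,D,E}; column 5 has {A,D,F,G}; that leaves C.
At row 2, column 5: row 2 has {A,C,E,F,G}; column 5 has {A,C,D,F,G}; that leaves B.
At row 2, column 7: row 2 has {A,B,C,E,F,G}; column 7 has {C,G}; that leaves D.
At row 3, column 3: row 3 has {A,B,F}; column 3 has {A,B,D,E,G}; the diagonal has {D,F,G}; that leaves C.
At row 3, column 7: row 3 has {A,B,C,F}; column 7 has {C,D,G}; that leaves E.
At row 4, column 3: row 4 has {C,G}; column 3 has {A,B,C,D,E,G}; that leaves F.
At row 4, column 4: row 4 has {C,F,G}; column 4 has {A,B,C}; the diagonal has {C,D,F,G}; that leaves E.
At row 5, column 6: row 5 has {A,C,F,G}; column 6 has {B,C,E,F,G}; that leaves D.
At row 6, column 6: row 6 has {B,C,D,G}; column 6 has {B,C,D,E,F,G}; the diagonal has {C,D,E,F,G}; that leaves A.
At row 7, column 4: row 7 has {A,D,G}; column 4 has {A,B,C,E}; that leaves F.
At row 7, column 5: row 7 has {A,D,F,G}; column 5 has {A,B,C,D,F,G}; that leaves E.
At row 7, column 7: row 7 has {A,D,E,F,G}; column 7 has {C,D,E,G}; the diagonal has {A,C,D,E,F,G}; that leaves B.
At row 1, column 2: row 1 has {B,C,D,E}; column 2 has {F,G}; that leaves A.
At row 1, column 4: row 1 has {A,B,C,D,E}; column 4 has {A,B,C,E,F}; that leaves G.
At row 1, column 7: row 1 has {A,B,C,D,E,G}; column 7 has {B,C,D,E,G}; that leaves F.
At row 3, column 1: row 3 has {A,B,C,E,F}; column 1 has {A,C,D}; that leaves G.
At row 3, column 4: row 3 has {A,B,C,E,F,G}; column 4 has {A,B,C,E,F,G}; that leaves D.
At row 4, column 1: row 4 has {C,E,F,G}; column 1 has {A,C,D,G}; that leaves B.
At row 4, column 2: row 4 has {B,C,E,F,G}; column 2 has {A,F,G}; that leaves D.
At row 4, column 7: row 4 has {B,C,D,E,F,G}; column 7 has {B,C,D,E,F,G}; that leaves A.
At row 5, column 1: row 5 has {A,C,D,F,G}; column 1 has {A,B,C,D,G}; that leaves E.
At row 5, column 2: row 5 has {A,C,D,E,F,G}; column 2 has {A,D,F,G}; that leaves B.
At row 6, column 1: row 6 has {A,B,C,D,G}; column 1 has {A,B,C,D,E,G}; that leaves F.
At row 6, column 2: row 6 has {A,B,C,D,F,G}; column 2 has {A,B,D,F,G}; that leaves E.
At row 7, column 2: row 7 has {A,B,D,E,F,G}; column 2 has {A,B,D,E,F,G}; that leaves C.

D A B G C E F / C G E A B F D / G F C D A B E / B D F E G C A / E B A C F D G / F E G B D A C / A C D F E G B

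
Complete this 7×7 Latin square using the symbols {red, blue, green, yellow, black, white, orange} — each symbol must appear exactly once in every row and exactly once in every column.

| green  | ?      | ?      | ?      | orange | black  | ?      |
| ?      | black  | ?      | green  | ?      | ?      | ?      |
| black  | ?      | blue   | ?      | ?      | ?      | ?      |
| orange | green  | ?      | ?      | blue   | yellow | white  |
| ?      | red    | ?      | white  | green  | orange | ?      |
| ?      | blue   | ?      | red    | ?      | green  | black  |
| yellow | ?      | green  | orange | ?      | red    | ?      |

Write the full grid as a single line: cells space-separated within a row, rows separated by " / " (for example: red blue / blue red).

green yellow white blue orange black red / red black yellow green white blue orange / black orange blue yellow red white green / orange green red black blue yellow white / blue red black white green orange yellow / white blue orange red yellow green black / yellow white green orange black red blue

At row 3, column 4: row 3 has {blue,black}; column 4 has {red,green,white,orange}; that leaves yellow.
At row 3, column 6: row 3 has {blue,yellow,black}; column 6 has {red,green,yellow,black,orange}; that leaves white.
At row 4, column 4: row 4 has {blue,green,yellow,white,orange}; column 4 has {red,green,yellow,white,orange}; that leaves black.
At row 5, column 1: row 5 has {red,green,white,orange}; column 1 has {green,yellow,black,orange}; that leaves blue.
At row 5, column 7: row 5 has {red,blue,green,white,orange}; column 7 has {black,white}; that leaves yellow.
At row 6, column 1: row 6 has {red,blue,green,black}; column 1 has {blue,green,yellow,black,orange}; that leaves white.
At row 6, column 5: row 6 has {red,blue,green,black,white}; column 5 has {blue,green,orange}; that leaves yellow.
At row 7, column 2: row 7 has {red,green,yellow,orange}; column 2 has {red,blue,green,black}; that leaves white.
At row 7, column 5: row 7 has {red,green,yellow,white,orange}; column 5 has {blue,green,yellow,orange}; that leaves black.
At row 7, column 7: row 7 has {red,green,yellow,black,white,orange}; column 7 has {yellow,black,white}; that leaves blue.
At row 1, column 2: row 1 has {green,black,orange}; column 2 has {red,blue,green,black,white}; that leaves yellow.
At row 1, column 4: row 1 has {green,yellow,black,orange}; column 4 has {red,green,yellow,black,white,orange}; that leaves blue.
At row 1, column 7: row 1 has {blue,green,yellow,black,orange}; column 7 has {blue,yellow,black,white}; that leaves red.
At row 2, column 1: row 2 has {green,black}; column 1 has {blue,green,yellow,black,white,orange}; that leaves red.
At row 2, column 5: row 2 has {red,green,black}; column 5 has {blue,green,yellow,black,orange}; that leaves white.
At row 2, column 6: row 2 has {red,green,black,white}; column 6 has {red,green,yellow,black,white,orange}; that leaves blue.
At row 2, column 7: row 2 has {red,blue,green,black,white}; column 7 has {red,blue,yellow,black,white}; that leaves orange.
At row 3, column 2: row 3 has {blue,yellow,black,white}; column 2 has {red,blue,green,yellow,black,white}; that leaves orange.
At row 3, column 5: row 3 has {blue,yellow,black,white,orange}; column 5 has {blue,green,yellow,black,white,orange}; that leaves red.
At row 3, column 7: row 3 has {red,blue,yellow,black,white,orange}; column 7 has {red,blue,yellow,black,white,orange}; that leaves green.
At row 4, column 3: row 4 has {blue,green,yellow,black,white,orange}; column 3 has {blue,green}; that leaves red.
At row 5, column 3: row 5 has {red,blue,green,yellow,white,orange}; column 3 has {red,blue,green}; that leaves black.
At row 6, column 3: row 6 has {red,blue,green,yellow,black,white}; column 3 has {red,blue,green,black}; that leaves orange.
At row 1, column 3: row 1 has {red,blue,green,yellow,black,orange}; column 3 has {red,blue,green,black,orange}; that leaves white.
At row 2, column 3: row 2 has {red,blue,green,black,white,orange}; column 3 has {red,blue,green,black,white,orange}; that leaves yellow.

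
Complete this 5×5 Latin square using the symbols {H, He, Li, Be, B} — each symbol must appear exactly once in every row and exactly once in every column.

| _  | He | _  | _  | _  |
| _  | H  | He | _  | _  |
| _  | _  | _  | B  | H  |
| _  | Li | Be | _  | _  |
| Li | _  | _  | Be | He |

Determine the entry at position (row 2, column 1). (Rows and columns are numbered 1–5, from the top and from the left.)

B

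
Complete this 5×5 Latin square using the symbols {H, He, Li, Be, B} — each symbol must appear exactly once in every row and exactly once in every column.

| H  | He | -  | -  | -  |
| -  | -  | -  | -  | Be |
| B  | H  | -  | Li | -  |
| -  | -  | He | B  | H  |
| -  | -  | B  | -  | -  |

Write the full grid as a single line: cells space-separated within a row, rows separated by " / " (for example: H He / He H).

H He Li Be B / Li B H He Be / B H Be Li He / Be Li He B H / He Be B H Li

(r1,c4) = Be
(r3,c3) = Be
(r3,c5) = He
(r5,c5) = Li
(r1,c3) = Li
(r1,c5) = B
(r2,c3) = H
(r2,c4) = He
(r5,c2) = Be
(r5,c4) = H
(r2,c1) = Li
(r2,c2) = B
(r4,c1) = Be
(r4,c2) = Li
(r5,c1) = He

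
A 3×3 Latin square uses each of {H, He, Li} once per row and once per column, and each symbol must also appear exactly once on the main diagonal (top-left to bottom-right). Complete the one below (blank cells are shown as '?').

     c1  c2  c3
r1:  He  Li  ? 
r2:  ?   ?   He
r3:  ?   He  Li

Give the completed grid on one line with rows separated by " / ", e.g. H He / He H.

(r1,c3) = H
(r2,c2) = H
(r3,c1) = H
(r2,c1) = Li

He Li H / Li H He / H He Li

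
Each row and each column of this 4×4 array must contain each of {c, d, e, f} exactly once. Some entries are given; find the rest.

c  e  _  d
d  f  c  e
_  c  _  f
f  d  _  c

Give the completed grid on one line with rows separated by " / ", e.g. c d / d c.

At row 1, column 3: row 1 has {c,d,e}; column 3 has {c}; that leaves f.
At row 3, column 1: row 3 has {c,f}; column 1 has {c,d,f}; that leaves e.
At row 3, column 3: row 3 has {c,e,f}; column 3 has {c,f}; that leaves d.
At row 4, column 3: row 4 has {c,d,f}; column 3 has {c,d,f}; that leaves e.

c e f d / d f c e / e c d f / f d e c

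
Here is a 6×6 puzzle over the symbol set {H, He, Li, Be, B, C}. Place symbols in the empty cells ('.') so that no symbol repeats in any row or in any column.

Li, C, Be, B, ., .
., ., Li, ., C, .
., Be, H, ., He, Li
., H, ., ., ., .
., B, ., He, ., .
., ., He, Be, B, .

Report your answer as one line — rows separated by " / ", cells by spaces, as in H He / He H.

(r1,c5) = H
(r1,c6) = He
(r2,c2) = He
(r2,c4) = H
(r3,c4) = C
(r4,c4) = Li
(r4,c5) = Be
(r5,c3) = C
(r5,c5) = Li
(r6,c2) = Li
(r3,c1) = B
(r4,c3) = B
(r4,c6) = C
(r6,c6) = H
(r2,c1) = Be
(r2,c6) = B
(r4,c1) = He
(r5,c1) = H
(r5,c6) = Be
(r6,c1) = C

Li C Be B H He / Be He Li H C B / B Be H C He Li / He H B Li Be C / H B C He Li Be / C Li He Be B H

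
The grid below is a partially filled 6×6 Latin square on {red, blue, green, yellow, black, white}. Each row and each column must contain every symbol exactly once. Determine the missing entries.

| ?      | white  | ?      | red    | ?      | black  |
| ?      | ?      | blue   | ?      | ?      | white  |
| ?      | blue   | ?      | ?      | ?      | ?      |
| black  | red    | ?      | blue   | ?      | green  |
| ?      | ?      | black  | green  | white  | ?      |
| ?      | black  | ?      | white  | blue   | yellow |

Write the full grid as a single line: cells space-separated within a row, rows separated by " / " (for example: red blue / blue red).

blue white yellow red green black / yellow green blue black red white / white blue green yellow black red / black red white blue yellow green / red yellow black green white blue / green black red white blue yellow

(r3,c6) = red
(r4,c5) = yellow
(r5,c2) = yellow
(r5,c6) = blue
(r1,c5) = green
(r2,c2) = green
(r3,c5) = black
(r4,c3) = white
(r5,c1) = red
(r6,c1) = green
(r6,c3) = red
(r1,c3) = yellow
(r2,c1) = yellow
(r2,c4) = black
(r2,c5) = red
(r3,c1) = white
(r3,c3) = green
(r3,c4) = yellow
(r1,c1) = blue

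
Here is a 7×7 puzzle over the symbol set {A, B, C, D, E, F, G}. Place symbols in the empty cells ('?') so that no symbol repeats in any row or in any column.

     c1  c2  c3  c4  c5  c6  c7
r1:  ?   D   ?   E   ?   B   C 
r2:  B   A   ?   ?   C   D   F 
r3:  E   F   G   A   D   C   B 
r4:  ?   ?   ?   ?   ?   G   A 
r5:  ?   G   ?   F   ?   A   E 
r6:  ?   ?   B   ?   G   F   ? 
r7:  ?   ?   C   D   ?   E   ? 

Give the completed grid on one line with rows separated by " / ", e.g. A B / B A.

G D A E F B C / B A E G C D F / E F G A D C B / D C F B E G A / C G D F B A E / A E B C G F D / F B C D A E G

(r2,c3): row 2 has {A,B,C,D,F}; column 3 has {B,C,G}, so it must be E.
(r2,c4): row 2 has {A,B,C,D,E,F}; column 4 has {A,D,E,F}, so it must be G.
(r5,c3): row 5 has {A,E,F,G}; column 3 has {B,C,E,G}, so it must be D.
(r5,c5): row 5 has {A,D,E,F,G}; column 5 has {C,D,G}, so it must be B.
(r6,c4): row 6 has {B,F,G}; column 4 has {A,D,E,F,G}, so it must be C.
(r6,c7): row 6 has {B,C,F,G}; column 7 has {A,B,C,E,F}, so it must be D.
(r7,c2): row 7 has {C,D,E}; column 2 has {A,D,F,G}, so it must be B.
(r7,c7): row 7 has {B,C,D,E}; column 7 has {A,B,C,D,E,F}, so it must be G.
(r4,c3): row 4 has {A,G}; column 3 has {B,C,D,E,G}, so it must be F.
(r4,c4): row 4 has {A,F,G}; column 4 has {A,C,D,E,F,G}, so it must be B.
(r4,c5): row 4 has {A,B,F,G}; column 5 has {B,C,D,G}, so it must be E.
(r5,c1): row 5 has {A,B,D,E,F,G}; column 1 has {B,E}, so it must be C.
(r6,c1): row 6 has {B,C,D,F,G}; column 1 has {B,C,E}, so it must be A.
(r6,c2): row 6 has {A,B,C,D,F,G}; column 2 has {A,B,D,F,G}, so it must be E.
(r7,c1): row 7 has {B,C,D,E,G}; column 1 has {A,B,C,E}, so it must be F.
(r7,c5): row 7 has {B,C,D,E,F,G}; column 5 has {B,C,D,E,G}, so it must be A.
(r1,c1): row 1 has {B,C,D,E}; column 1 has {A,B,C,E,F}, so it must be G.
(r1,c3): row 1 has {B,C,D,E,G}; column 3 has {B,C,D,E,F,G}, so it must be A.
(r1,c5): row 1 has {A,B,C,D,E,G}; column 5 has {A,B,C,D,E,G}, so it must be F.
(r4,c1): row 4 has {A,B,E,F,G}; column 1 has {A,B,C,E,F,G}, so it must be D.
(r4,c2): row 4 has {A,B,D,E,F,G}; column 2 has {A,B,D,E,F,G}, so it must be C.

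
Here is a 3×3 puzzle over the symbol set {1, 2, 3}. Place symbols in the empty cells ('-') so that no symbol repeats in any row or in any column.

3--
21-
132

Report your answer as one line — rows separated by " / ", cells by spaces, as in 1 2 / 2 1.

3 2 1 / 2 1 3 / 1 3 2

At row 1, column 2: row 1 has {3}; column 2 has {1,3}; that leaves 2.
At row 1, column 3: row 1 has {2,3}; column 3 has {2}; that leaves 1.
At row 2, column 3: row 2 has {1,2}; column 3 has {1,2}; that leaves 3.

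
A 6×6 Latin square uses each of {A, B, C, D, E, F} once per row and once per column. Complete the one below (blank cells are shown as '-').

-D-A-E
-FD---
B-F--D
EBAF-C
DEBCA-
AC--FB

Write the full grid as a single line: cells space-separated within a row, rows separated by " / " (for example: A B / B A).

(r1,c3) = C
(r1,c5) = B
(r2,c1) = C
(r2,c5) = E
(r2,c6) = A
(r3,c2) = A
(r3,c4) = E
(r3,c5) = C
(r4,c5) = D
(r5,c6) = F
(r6,c3) = E
(r6,c4) = D
(r1,c1) = F
(r2,c4) = B

F D C A B E / C F D B E A / B A F E C D / E B A F D C / D E B C A F / A C E D F B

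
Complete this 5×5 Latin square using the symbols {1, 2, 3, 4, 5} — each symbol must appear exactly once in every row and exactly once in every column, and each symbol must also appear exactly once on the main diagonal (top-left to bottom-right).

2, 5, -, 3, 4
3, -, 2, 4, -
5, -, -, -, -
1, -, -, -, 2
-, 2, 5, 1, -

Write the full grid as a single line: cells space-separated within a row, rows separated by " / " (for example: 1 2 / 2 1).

2 5 1 3 4 / 3 1 2 4 5 / 5 3 4 2 1 / 1 4 3 5 2 / 4 2 5 1 3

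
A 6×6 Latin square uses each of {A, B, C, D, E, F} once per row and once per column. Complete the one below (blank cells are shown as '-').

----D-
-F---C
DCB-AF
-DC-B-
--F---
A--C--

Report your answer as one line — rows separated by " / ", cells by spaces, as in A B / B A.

C B E F D A / B F A D E C / D C B E A F / F D C A B E / E A F B C D / A E D C F B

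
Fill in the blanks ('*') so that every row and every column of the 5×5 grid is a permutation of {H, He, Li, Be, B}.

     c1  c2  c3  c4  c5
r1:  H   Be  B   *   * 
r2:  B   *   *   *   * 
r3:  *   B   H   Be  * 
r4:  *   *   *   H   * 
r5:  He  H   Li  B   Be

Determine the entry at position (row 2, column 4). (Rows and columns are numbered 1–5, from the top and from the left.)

Li

(r3,c1) = Li
(r3,c5) = He
(r4,c1) = Be
(r4,c3) = He
(r1,c5) = Li
(r2,c3) = Be
(r2,c5) = H
(r4,c2) = Li
(r4,c5) = B
(r1,c4) = He
(r2,c2) = He
(r2,c4) = Li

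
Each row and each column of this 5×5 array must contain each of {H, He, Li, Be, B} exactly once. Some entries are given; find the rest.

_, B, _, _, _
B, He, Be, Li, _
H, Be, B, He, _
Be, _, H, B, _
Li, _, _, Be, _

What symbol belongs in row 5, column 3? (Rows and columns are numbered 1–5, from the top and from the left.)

row 1 has {B}; column 1 has {H,Li,Be,B} — only He is left for (r1,c1).
row 1 has {He,B}; column 3 has {H,Be,B} — only Li is left for (r1,c3).
row 1 has {He,Li,B}; column 4 has {He,Li,Be,B} — only H is left for (r1,c4).
row 1 has {H,He,Li,B}; column 5 is empty so far — only Be is left for (r1,c5).
row 2 has {He,Li,Be,B}; column 5 has {Be} — only H is left for (r2,c5).
row 3 has {H,He,Be,B}; column 5 has {H,Be} — only Li is left for (r3,c5).
row 4 has {H,Be,B}; column 2 has {He,Be,B} — only Li is left for (r4,c2).
row 4 has {H,Li,Be,B}; column 5 has {H,Li,Be} — only He is left for (r4,c5).
row 5 has {Li,Be}; column 2 has {He,Li,Be,B} — only H is left for (r5,c2).
row 5 has {H,Li,Be}; column 3 has {H,Li,Be,B} — only He is left for (r5,c3).

He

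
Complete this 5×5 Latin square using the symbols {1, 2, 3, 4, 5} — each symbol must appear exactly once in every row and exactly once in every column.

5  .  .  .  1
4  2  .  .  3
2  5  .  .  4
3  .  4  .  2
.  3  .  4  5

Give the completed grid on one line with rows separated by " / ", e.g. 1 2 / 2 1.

(r1,c2) = 4
(r4,c2) = 1
(r4,c4) = 5
(r5,c1) = 1
(r5,c3) = 2
(r1,c3) = 3
(r1,c4) = 2
(r2,c4) = 1
(r3,c3) = 1
(r3,c4) = 3
(r2,c3) = 5

5 4 3 2 1 / 4 2 5 1 3 / 2 5 1 3 4 / 3 1 4 5 2 / 1 3 2 4 5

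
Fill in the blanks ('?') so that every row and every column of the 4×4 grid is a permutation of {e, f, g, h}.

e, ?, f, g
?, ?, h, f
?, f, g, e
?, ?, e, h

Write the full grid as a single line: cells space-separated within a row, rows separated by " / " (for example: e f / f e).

e h f g / g e h f / h f g e / f g e h

Cell (r1,c2): row 1 has {e,f,g}; column 2 has {f} → h.
Cell (r2,c1): row 2 has {f,h}; column 1 has {e} → g.
Cell (r2,c2): row 2 has {f,g,h}; column 2 has {f,h} → e.
Cell (r3,c1): row 3 has {e,f,g}; column 1 has {e,g} → h.
Cell (r4,c1): row 4 has {e,h}; column 1 has {e,g,h} → f.
Cell (r4,c2): row 4 has {e,f,h}; column 2 has {e,f,h} → g.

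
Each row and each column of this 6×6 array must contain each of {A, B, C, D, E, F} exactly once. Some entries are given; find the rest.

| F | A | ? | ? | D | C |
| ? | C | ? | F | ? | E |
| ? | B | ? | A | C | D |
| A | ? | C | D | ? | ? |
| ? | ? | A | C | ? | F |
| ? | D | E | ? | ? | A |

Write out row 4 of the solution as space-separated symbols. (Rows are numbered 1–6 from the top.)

A F C D E B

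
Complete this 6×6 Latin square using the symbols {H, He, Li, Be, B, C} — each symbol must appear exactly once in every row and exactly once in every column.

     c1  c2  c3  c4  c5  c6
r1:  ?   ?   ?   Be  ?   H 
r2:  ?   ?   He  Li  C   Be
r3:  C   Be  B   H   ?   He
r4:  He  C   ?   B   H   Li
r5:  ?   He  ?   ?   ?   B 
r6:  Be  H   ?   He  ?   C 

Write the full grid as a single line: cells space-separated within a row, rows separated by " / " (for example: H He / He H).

(r2,c2) = B
(r3,c5) = Li
(r4,c3) = Be
(r5,c4) = C
(r5,c5) = Be
(r6,c3) = Li
(r6,c5) = B
(r1,c2) = Li
(r1,c3) = C
(r1,c5) = He
(r2,c1) = H
(r5,c1) = Li
(r5,c3) = H
(r1,c1) = B

B Li C Be He H / H B He Li C Be / C Be B H Li He / He C Be B H Li / Li He H C Be B / Be H Li He B C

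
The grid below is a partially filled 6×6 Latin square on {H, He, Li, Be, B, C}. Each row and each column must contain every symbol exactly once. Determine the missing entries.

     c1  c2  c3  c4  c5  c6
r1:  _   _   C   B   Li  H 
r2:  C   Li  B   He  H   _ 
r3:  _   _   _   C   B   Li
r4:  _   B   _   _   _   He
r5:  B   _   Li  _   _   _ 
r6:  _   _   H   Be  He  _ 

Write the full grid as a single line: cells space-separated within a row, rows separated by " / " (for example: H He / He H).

row 2 has {H,He,Li,B,C}; column 6 has {H,He,Li} — only Be is left for (r2,c6).
row 4 has {He,B}; column 3 has {H,Li,B,C} — only Be is left for (r4,c3).
row 4 has {He,Be,B}; column 5 has {H,He,Li,B} — only C is left for (r4,c5).
row 5 has {Li,B}; column 4 has {He,Be,B,C} — only H is left for (r5,c4).
row 5 has {H,Li,B}; column 5 has {H,He,Li,B,C} — only Be is left for (r5,c5).
row 5 has {H,Li,Be,B}; column 6 has {H,He,Li,Be} — only C is left for (r5,c6).
row 6 has {H,He,Be}; column 1 has {B,C} — only Li is left for (r6,c1).
row 6 has {H,He,Li,Be}; column 2 has {Li,B} — only C is left for (r6,c2).
row 6 has {H,He,Li,Be,C}; column 6 has {H,He,Li,Be,C} — only B is left for (r6,c6).
row 3 has {Li,B,C}; column 3 has {H,Li,Be,B,C} — only He is left for (r3,c3).
row 4 has {He,Be,B,C}; column 1 has {Li,B,C} — only H is left for (r4,c1).
row 4 has {H,He,Be,B,C}; column 4 has {H,He,Be,B,C} — only Li is left for (r4,c4).
row 5 has {H,Li,Be,B,C}; column 2 has {Li,B,C} — only He is left for (r5,c2).
row 1 has {H,Li,B,C}; column 2 has {He,Li,B,C} — only Be is left for (r1,c2).
row 3 has {He,Li,B,C}; column 1 has {H,Li,B,C} — only Be is left for (r3,c1).
row 3 has {He,Li,Be,B,C}; column 2 has {He,Li,Be,B,C} — only H is left for (r3,c2).
row 1 has {H,Li,Be,B,C}; column 1 has {H,Li,Be,B,C} — only He is left for (r1,c1).

He Be C B Li H / C Li B He H Be / Be H He C B Li / H B Be Li C He / B He Li H Be C / Li C H Be He B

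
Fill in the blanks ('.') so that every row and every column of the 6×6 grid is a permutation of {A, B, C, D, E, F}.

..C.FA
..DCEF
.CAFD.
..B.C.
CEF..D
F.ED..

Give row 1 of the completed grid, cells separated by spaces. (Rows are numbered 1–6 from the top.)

B D C E F A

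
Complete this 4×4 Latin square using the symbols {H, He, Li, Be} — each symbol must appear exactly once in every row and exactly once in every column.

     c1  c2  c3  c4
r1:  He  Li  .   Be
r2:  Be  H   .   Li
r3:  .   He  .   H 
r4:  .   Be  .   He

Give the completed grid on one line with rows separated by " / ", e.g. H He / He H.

Cell (r1,c3): row 1 has {He,Li,Be}; column 3 is empty so far → H.
Cell (r2,c3): row 2 has {H,Li,Be}; column 3 has {H} → He.
Cell (r3,c1): row 3 has {H,He}; column 1 has {He,Be} → Li.
Cell (r3,c3): row 3 has {H,He,Li}; column 3 has {H,He} → Be.
Cell (r4,c1): row 4 has {He,Be}; column 1 has {He,Li,Be} → H.
Cell (r4,c3): row 4 has {H,He,Be}; column 3 has {H,He,Be} → Li.

He Li H Be / Be H He Li / Li He Be H / H Be Li He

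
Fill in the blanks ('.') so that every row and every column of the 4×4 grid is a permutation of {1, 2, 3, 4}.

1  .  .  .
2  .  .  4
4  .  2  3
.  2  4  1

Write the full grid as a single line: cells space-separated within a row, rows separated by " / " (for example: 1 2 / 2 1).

1 4 3 2 / 2 3 1 4 / 4 1 2 3 / 3 2 4 1

row 1 has {1}; column 3 has {2,4} — only 3 is left for (r1,c3).
row 1 has {1,3}; column 4 has {1,3,4} — only 2 is left for (r1,c4).
row 2 has {2,4}; column 3 has {2,3,4} — only 1 is left for (r2,c3).
row 3 has {2,3,4}; column 2 has {2} — only 1 is left for (r3,c2).
row 4 has {1,2,4}; column 1 has {1,2,4} — only 3 is left for (r4,c1).
row 1 has {1,2,3}; column 2 has {1,2} — only 4 is left for (r1,c2).
row 2 has {1,2,4}; column 2 has {1,2,4} — only 3 is left for (r2,c2).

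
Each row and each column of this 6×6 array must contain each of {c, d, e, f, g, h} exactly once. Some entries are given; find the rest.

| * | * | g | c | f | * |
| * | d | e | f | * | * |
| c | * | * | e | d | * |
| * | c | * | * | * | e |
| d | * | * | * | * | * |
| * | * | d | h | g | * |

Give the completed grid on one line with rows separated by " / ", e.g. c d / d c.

e h g c f d / h d e f c g / c g h e d f / g c f d h e / d f c g e h / f e d h g c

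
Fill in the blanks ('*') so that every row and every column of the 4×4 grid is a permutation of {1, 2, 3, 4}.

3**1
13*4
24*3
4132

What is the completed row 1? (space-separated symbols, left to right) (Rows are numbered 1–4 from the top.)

3 2 4 1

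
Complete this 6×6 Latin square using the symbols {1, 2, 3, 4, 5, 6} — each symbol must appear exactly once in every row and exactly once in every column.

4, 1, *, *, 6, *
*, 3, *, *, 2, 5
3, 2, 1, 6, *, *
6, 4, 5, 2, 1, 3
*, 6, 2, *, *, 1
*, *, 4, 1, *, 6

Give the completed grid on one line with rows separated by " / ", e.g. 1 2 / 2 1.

4 1 3 5 6 2 / 1 3 6 4 2 5 / 3 2 1 6 5 4 / 6 4 5 2 1 3 / 5 6 2 3 4 1 / 2 5 4 1 3 6

(r1,c3) = 3
(r1,c4) = 5
(r1,c6) = 2
(r2,c1) = 1
(r2,c3) = 6
(r2,c4) = 4
(r3,c6) = 4
(r5,c1) = 5
(r5,c4) = 3
(r5,c5) = 4
(r6,c1) = 2
(r6,c2) = 5
(r6,c5) = 3
(r3,c5) = 5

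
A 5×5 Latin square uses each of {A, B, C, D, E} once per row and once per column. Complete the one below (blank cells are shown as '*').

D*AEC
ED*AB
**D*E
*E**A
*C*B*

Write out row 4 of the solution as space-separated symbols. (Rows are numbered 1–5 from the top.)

(r1,c2): row 1 has {A,C,D,E}; column 2 has {C,D,E}, so it must be B.
(r2,c3): row 2 has {A,B,D,E}; column 3 has {A,D}, so it must be C.
(r3,c2): row 3 has {D,E}; column 2 has {B,C,D,E}, so it must be A.
(r3,c4): row 3 has {A,D,E}; column 4 has {A,B,E}, so it must be C.
(r4,c3): row 4 has {A,E}; column 3 has {A,C,D}, so it must be B.
(r4,c4): row 4 has {A,B,E}; column 4 has {A,B,C,E}, so it must be D.
(r5,c1): row 5 has {B,C}; column 1 has {D,E}, so it must be A.
(r5,c3): row 5 has {A,B,C}; column 3 has {A,B,C,D}, so it must be E.
(r5,c5): row 5 has {A,B,C,E}; column 5 has {A,B,C,E}, so it must be D.
(r3,c1): row 3 has {A,C,D,E}; column 1 has {A,D,E}, so it must be B.
(r4,c1): row 4 has {A,B,D,E}; column 1 has {A,B,D,E}, so it must be C.

C E B D A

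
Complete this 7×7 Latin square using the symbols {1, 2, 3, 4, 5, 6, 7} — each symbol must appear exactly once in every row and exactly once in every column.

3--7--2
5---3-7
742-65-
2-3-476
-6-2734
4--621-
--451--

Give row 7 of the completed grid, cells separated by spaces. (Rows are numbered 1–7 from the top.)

6 7 4 5 1 2 3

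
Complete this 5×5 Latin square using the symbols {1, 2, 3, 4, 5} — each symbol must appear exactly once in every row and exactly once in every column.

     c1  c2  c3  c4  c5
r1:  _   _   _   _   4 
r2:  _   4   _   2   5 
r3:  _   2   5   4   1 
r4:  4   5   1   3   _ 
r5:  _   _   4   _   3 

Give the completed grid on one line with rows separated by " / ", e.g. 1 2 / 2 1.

At row 2, column 3: row 2 has {2,4,5}; column 3 has {1,4,5}; that leaves 3.
At row 3, column 1: row 3 has {1,2,4,5}; column 1 has {4}; that leaves 3.
At row 4, column 5: row 4 has {1,3,4,5}; column 5 has {1,3,4,5}; that leaves 2.
At row 5, column 2: row 5 has {3,4}; column 2 has {2,4,5}; that leaves 1.
At row 5, column 4: row 5 has {1,3,4}; column 4 has {2,3,4}; that leaves 5.
At row 1, column 2: row 1 has {4}; column 2 has {1,2,4,5}; that leaves 3.
At row 1, column 3: row 1 has {3,4}; column 3 has {1,3,4,5}; that leaves 2.
At row 1, column 4: row 1 has {2,3,4}; column 4 has {2,3,4,5}; that leaves 1.
At row 2, column 1: row 2 has {2,3,4,5}; column 1 has {3,4}; that leaves 1.
At row 5, column 1: row 5 has {1,3,4,5}; column 1 has {1,3,4}; that leaves 2.
At row 1, column 1: row 1 has {1,2,3,4}; column 1 has {1,2,3,4}; that leaves 5.

5 3 2 1 4 / 1 4 3 2 5 / 3 2 5 4 1 / 4 5 1 3 2 / 2 1 4 5 3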